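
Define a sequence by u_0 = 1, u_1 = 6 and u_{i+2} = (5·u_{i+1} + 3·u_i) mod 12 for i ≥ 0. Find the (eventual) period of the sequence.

We have u_0 = 1,  u_1 = 6,  u_2 = 9,  u_3 = 3,  u_4 = 6,  u_5 = 3,  u_6 = 9,  u_7 = 6,  u_8 = 9.
Since (u_7, u_8) = (u_1, u_2) = (6, 9) (two consecutive terms determine the rest), the sequence is eventually periodic: after a pre-period of length 1 it cycles with period 6.

6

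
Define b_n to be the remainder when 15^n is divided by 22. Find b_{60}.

b_1 = 15, b_2 = 5, b_3 = 9, b_4 = 3, b_5 = 1, b_6 = 15.
The sequence repeats with period 5.
(60 - 1) mod 5 = 4, so b_{60} = b_5 = 1.

1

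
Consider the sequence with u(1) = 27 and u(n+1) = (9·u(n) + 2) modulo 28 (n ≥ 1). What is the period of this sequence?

We have u(1) = 27,  u(2) = 21,  u(3) = 23,  u(4) = 13,  u(5) = 7,  u(6) = 9,  u(7) = 27.
Since u(7) = u(1) = 27, the sequence is periodic with period 6.

6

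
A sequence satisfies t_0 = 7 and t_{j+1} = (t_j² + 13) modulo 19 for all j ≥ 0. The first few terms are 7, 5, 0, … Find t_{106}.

14

Listing terms: t_0 = 7; t_1 = 5; t_2 = 0; t_3 = 13; t_4 = 11; t_5 = 1; t_6 = 14; t_7 = 0.
Since t_7 = t_2 = 0, the sequence is eventually periodic: after a pre-period of length 2 it cycles with period 5.
For j ≥ 2, t_j depends only on (j - 2) mod 5. (106 - 2) mod 5 = 4, so t_{106} = t_6 = 14.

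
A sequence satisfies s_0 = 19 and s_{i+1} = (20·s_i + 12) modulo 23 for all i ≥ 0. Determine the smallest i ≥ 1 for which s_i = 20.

s_0 = 19,  s_1 = 1,  s_2 = 9,  s_3 = 8,  s_4 = 11,  s_5 = 2,  s_6 = 6,  s_7 = 17,  s_8 = 7,  s_9 = 14,  s_{10} = 16,  s_{11} = 10,  s_{12} = 5,  s_{13} = 20,  s_{14} = 21,  s_{15} = 18,  s_{16} = 4,  s_{17} = 0,  s_{18} = 12,  s_{19} = 22,  s_{20} = 15,  s_{21} = 13,  s_{22} = 19.
Since s_{22} = s_0 = 19, the sequence is periodic with period 22.
The value 20 first appears (with i ≥ 1) at s_{13}.

13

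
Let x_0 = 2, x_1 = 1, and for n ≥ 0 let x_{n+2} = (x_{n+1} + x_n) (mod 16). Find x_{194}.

3

x_0 = 2,  x_1 = 1,  x_2 = 3,  x_3 = 4,  x_4 = 7,  x_5 = 11,  x_6 = 2,  x_7 = 13,  x_8 = 15,  x_9 = 12,  x_{10} = 11,  x_{11} = 7,  x_{12} = 2,  x_{13} = 9,  x_{14} = 11,  x_{15} = 4,  x_{16} = 15,  x_{17} = 3,  x_{18} = 2,  x_{19} = 5,  x_{20} = 7,  x_{21} = 12,  x_{22} = 3,  x_{23} = 15,  x_{24} = 2,  x_{25} = 1.
Since (x_{24}, x_{25}) = (x_0, x_1) = (2, 1) (two consecutive terms determine the rest), the sequence is periodic with period 24.
(194 - 0) mod 24 = 2, so x_{194} = x_2 = 3.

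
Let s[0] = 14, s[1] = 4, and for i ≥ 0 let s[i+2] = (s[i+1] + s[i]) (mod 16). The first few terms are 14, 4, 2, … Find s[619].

We have s[0] = 14,  s[1] = 4,  s[2] = 2,  s[3] = 6,  s[4] = 8,  s[5] = 14,  s[6] = 6,  s[7] = 4,  s[8] = 10,  s[9] = 14,  s[10] = 8,  s[11] = 6,  s[12] = 14,  s[13] = 4.
Since (s[12], s[13]) = (s[0], s[1]) = (14, 4) (two consecutive terms determine the rest), the sequence is periodic with period 12.
(619 - 0) mod 12 = 7, so s[619] = s[7] = 4.

4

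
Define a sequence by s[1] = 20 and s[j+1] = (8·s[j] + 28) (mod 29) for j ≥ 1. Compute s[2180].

Computing terms: s[1] = 20,  s[2] = 14,  s[3] = 24,  s[4] = 17,  s[5] = 19,  s[6] = 6,  s[7] = 18,  s[8] = 27,  s[9] = 12,  s[10] = 8,  s[11] = 5,  s[12] = 10,  s[13] = 21,  s[14] = 22,  s[15] = 1,  s[16] = 7,  s[17] = 26,  s[18] = 4,  s[19] = 2,  s[20] = 15,  s[21] = 3,  s[22] = 23,  s[23] = 9,  s[24] = 13,  s[25] = 16,  s[26] = 11,  s[27] = 0,  s[28] = 28,  s[29] = 20.
Since s[29] = s[1] = 20, the sequence is periodic with period 28.
So s[2180] = s[1 + ((2180-1) mod 28)] = s[24] = 13.

13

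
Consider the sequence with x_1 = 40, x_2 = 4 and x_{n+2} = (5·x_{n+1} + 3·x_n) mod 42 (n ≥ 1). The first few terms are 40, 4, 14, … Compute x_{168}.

x_1 = 40, x_2 = 4, x_3 = 14, x_4 = 40, x_5 = 32, x_6 = 28, x_7 = 26, x_8 = 4, x_9 = 14.
Since (x_8, x_9) = (x_2, x_3) = (4, 14) (two consecutive terms determine the rest), the sequence is eventually periodic: after a pre-period of length 1 it cycles with period 6.
For n ≥ 2, x_n depends only on (n - 2) mod 6. (168 - 2) mod 6 = 4, so x_{168} = x_6 = 28.

28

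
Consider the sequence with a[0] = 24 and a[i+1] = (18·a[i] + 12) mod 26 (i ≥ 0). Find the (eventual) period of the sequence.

4

a[0] = 24,  a[1] = 2,  a[2] = 22,  a[3] = 18,  a[4] = 24.
Since a[4] = a[0] = 24, the sequence is periodic with period 4.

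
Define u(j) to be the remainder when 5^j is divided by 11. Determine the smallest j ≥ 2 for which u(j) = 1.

5

We have u(1) = 5, u(2) = 3, u(3) = 4, u(4) = 9, u(5) = 1, u(6) = 5.
The sequence repeats with period 5.
The value 1 first appears (with j ≥ 2) at u(5).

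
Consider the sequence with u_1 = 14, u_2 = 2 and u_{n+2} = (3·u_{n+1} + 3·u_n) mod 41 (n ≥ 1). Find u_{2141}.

10

Computing terms: u_1 = 14; u_2 = 2; u_3 = 7; u_4 = 27; u_5 = 20; u_6 = 18; u_7 = 32; u_8 = 27; u_9 = 13; u_{10} = 38; u_{11} = 30; u_{12} = 40; u_{13} = 5; u_{14} = 12; u_{15} = 10; u_{16} = 25; u_{17} = 23; u_{18} = 21; u_{19} = 9; u_{20} = 8; u_{21} = 10; u_{22} = 13; u_{23} = 28; u_{24} = 0; u_{25} = 2; u_{26} = 6; u_{27} = 24; u_{28} = 8; u_{29} = 14; u_{30} = 25; u_{31} = 35; u_{32} = 16; u_{33} = 30; u_{34} = 15; u_{35} = 12; u_{36} = 40; u_{37} = 33; u_{38} = 14; u_{39} = 18; u_{40} = 14; u_{41} = 14; u_{42} = 2.
Since (u_{41}, u_{42}) = (u_1, u_2) = (14, 2) (two consecutive terms determine the rest), the sequence is periodic with period 40.
(2141 - 1) mod 40 = 20, so u_{2141} = u_{21} = 10.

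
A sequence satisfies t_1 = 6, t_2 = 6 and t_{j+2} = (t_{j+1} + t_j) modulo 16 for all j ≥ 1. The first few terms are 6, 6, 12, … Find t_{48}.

0

Computing terms: t_1 = 6, t_2 = 6, t_3 = 12, t_4 = 2, t_5 = 14, t_6 = 0, t_7 = 14, t_8 = 14, t_9 = 12, t_{10} = 10, t_{11} = 6, t_{12} = 0, t_{13} = 6, t_{14} = 6.
The sequence repeats with period 12.
(48 - 1) mod 12 = 11, so t_{48} = t_{12} = 0.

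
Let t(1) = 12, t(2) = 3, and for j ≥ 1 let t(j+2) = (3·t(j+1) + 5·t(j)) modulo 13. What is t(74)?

3

t(1) = 12; t(2) = 3; t(3) = 4; t(4) = 1; t(5) = 10; t(6) = 9; t(7) = 12; t(8) = 3.
Since (t(7), t(8)) = (t(1), t(2)) = (12, 3) (two consecutive terms determine the rest), the sequence is periodic with period 6.
(74 - 1) mod 6 = 1, so t(74) = t(2) = 3.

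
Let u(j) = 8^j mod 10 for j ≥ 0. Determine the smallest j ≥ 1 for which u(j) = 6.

4

We have u(0) = 1, u(1) = 8, u(2) = 4, u(3) = 2, u(4) = 6, u(5) = 8.
Since u(5) = u(1) = 8, the sequence is eventually periodic: after a pre-period of length 1 it cycles with period 4.
The value 6 first appears (with j ≥ 1) at u(4).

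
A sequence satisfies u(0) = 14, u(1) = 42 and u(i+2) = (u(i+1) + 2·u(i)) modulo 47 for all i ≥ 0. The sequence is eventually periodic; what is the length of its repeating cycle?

46

Listing terms: u(0) = 14, u(1) = 42, u(2) = 23, u(3) = 13, u(4) = 12, u(5) = 38, u(6) = 15, u(7) = 44, u(8) = 27, u(9) = 21, u(10) = 28, u(11) = 23, u(12) = 32, u(13) = 31, u(14) = 1, u(15) = 16, u(16) = 18, u(17) = 3, u(18) = 39, u(19) = 45, u(20) = 29, u(21) = 25, u(22) = 36, u(23) = 39, u(24) = 17, u(25) = 1, u(26) = 35, u(27) = 37, u(28) = 13, u(29) = 40, u(30) = 19, u(31) = 5, u(32) = 43, u(33) = 6, u(34) = 45, u(35) = 10, u(36) = 6, u(37) = 26, u(38) = 38, u(39) = 43, u(40) = 25, u(41) = 17, u(42) = 20, u(43) = 7, u(44) = 0, u(45) = 14, u(46) = 14, u(47) = 42.
Since (u(46), u(47)) = (u(0), u(1)) = (14, 42) (two consecutive terms determine the rest), the sequence is periodic with period 46.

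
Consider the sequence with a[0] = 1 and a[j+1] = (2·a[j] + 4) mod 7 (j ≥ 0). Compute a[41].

2

We have a[0] = 1; a[1] = 6; a[2] = 2; a[3] = 1.
The sequence repeats with period 3.
(41 - 0) mod 3 = 2, so a[41] = a[2] = 2.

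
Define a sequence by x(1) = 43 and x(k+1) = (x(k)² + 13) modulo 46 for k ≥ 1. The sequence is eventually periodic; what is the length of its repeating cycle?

10

Computing terms: x(1) = 43,  x(2) = 22,  x(3) = 37,  x(4) = 2,  x(5) = 17,  x(6) = 26,  x(7) = 45,  x(8) = 14,  x(9) = 25,  x(10) = 40,  x(11) = 3,  x(12) = 22.
Since x(12) = x(2) = 22, the sequence is eventually periodic: after a pre-period of length 1 it cycles with period 10.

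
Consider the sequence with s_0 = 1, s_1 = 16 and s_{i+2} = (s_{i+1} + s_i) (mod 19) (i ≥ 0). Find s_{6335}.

Listing terms: s_0 = 1, s_1 = 16, s_2 = 17, s_3 = 14, s_4 = 12, s_5 = 7, s_6 = 0, s_7 = 7, s_8 = 7, s_9 = 14, s_{10} = 2, s_{11} = 16, s_{12} = 18, s_{13} = 15, s_{14} = 14, s_{15} = 10, s_{16} = 5, s_{17} = 15, s_{18} = 1, s_{19} = 16.
Since (s_{18}, s_{19}) = (s_0, s_1) = (1, 16) (two consecutive terms determine the rest), the sequence is periodic with period 18.
So s_{6335} = s_{0 + ((6335-0) mod 18)} = s_{17} = 15.

15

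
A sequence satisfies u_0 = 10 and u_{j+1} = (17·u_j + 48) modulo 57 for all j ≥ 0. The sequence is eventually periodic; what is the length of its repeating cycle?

We have u_0 = 10,  u_1 = 47,  u_2 = 49,  u_3 = 26,  u_4 = 34,  u_5 = 56,  u_6 = 31,  u_7 = 5,  u_8 = 19,  u_9 = 29,  u_{10} = 28,  u_{11} = 11,  u_{12} = 7,  u_{13} = 53,  u_{14} = 37,  u_{15} = 50,  u_{16} = 43,  u_{17} = 38,  u_{18} = 10.
Since u_{18} = u_0 = 10, the sequence is periodic with period 18.

18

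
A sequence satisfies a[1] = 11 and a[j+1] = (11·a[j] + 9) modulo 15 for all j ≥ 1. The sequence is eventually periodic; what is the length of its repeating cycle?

10

We have a[1] = 11, a[2] = 10, a[3] = 14, a[4] = 13, a[5] = 2, a[6] = 1, a[7] = 5, a[8] = 4, a[9] = 8, a[10] = 7, a[11] = 11.
The sequence repeats with period 10.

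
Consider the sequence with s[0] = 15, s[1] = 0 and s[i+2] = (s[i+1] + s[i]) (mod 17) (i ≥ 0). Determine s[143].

2

s[0] = 15,  s[1] = 0,  s[2] = 15,  s[3] = 15,  s[4] = 13,  s[5] = 11,  s[6] = 7,  s[7] = 1,  s[8] = 8,  s[9] = 9,  s[10] = 0,  s[11] = 9,  s[12] = 9,  s[13] = 1,  s[14] = 10,  s[15] = 11,  s[16] = 4,  s[17] = 15,  s[18] = 2,  s[19] = 0,  s[20] = 2,  s[21] = 2,  s[22] = 4,  s[23] = 6,  s[24] = 10,  s[25] = 16,  s[26] = 9,  s[27] = 8,  s[28] = 0,  s[29] = 8,  s[30] = 8,  s[31] = 16,  s[32] = 7,  s[33] = 6,  s[34] = 13,  s[35] = 2,  s[36] = 15,  s[37] = 0.
Since (s[36], s[37]) = (s[0], s[1]) = (15, 0) (two consecutive terms determine the rest), the sequence is periodic with period 36.
(143 - 0) mod 36 = 35, so s[143] = s[35] = 2.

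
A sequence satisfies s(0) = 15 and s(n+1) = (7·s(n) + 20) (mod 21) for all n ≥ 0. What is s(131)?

13

Computing terms: s(0) = 15, s(1) = 20, s(2) = 13, s(3) = 6, s(4) = 20.
Since s(4) = s(1) = 20, the sequence is eventually periodic: after a pre-period of length 1 it cycles with period 3.
For n ≥ 1, s(n) depends only on (n - 1) mod 3. (131 - 1) mod 3 = 1, so s(131) = s(2) = 13.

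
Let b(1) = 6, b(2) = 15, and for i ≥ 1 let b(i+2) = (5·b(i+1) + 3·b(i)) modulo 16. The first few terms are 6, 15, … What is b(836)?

Listing terms: b(1) = 6, b(2) = 15, b(3) = 13, b(4) = 14, b(5) = 13, b(6) = 11, b(7) = 14, b(8) = 7, b(9) = 13, b(10) = 6, b(11) = 5, b(12) = 11, b(13) = 6, b(14) = 15.
Since (b(13), b(14)) = (b(1), b(2)) = (6, 15) (two consecutive terms determine the rest), the sequence is periodic with period 12.
(836 - 1) mod 12 = 7, so b(836) = b(8) = 7.

7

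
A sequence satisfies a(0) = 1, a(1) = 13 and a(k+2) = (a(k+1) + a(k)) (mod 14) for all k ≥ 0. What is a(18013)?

9

We have a(0) = 1; a(1) = 13; a(2) = 0; a(3) = 13; a(4) = 13; a(5) = 12; a(6) = 11; a(7) = 9; a(8) = 6; a(9) = 1; a(10) = 7; a(11) = 8; a(12) = 1; a(13) = 9; a(14) = 10; a(15) = 5; a(16) = 1; a(17) = 6; a(18) = 7; a(19) = 13; a(20) = 6; a(21) = 5; a(22) = 11; a(23) = 2; a(24) = 13; a(25) = 1; a(26) = 0; a(27) = 1; a(28) = 1; a(29) = 2; a(30) = 3; a(31) = 5; a(32) = 8; a(33) = 13; a(34) = 7; a(35) = 6; a(36) = 13; a(37) = 5; a(38) = 4; a(39) = 9; a(40) = 13; a(41) = 8; a(42) = 7; a(43) = 1; a(44) = 8; a(45) = 9; a(46) = 3; a(47) = 12; a(48) = 1; a(49) = 13.
The sequence repeats with period 48.
(18013 - 0) mod 48 = 13, so a(18013) = a(13) = 9.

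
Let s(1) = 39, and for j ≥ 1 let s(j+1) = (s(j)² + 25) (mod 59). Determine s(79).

Computing terms: s(1) = 39; s(2) = 12; s(3) = 51; s(4) = 30; s(5) = 40; s(6) = 32; s(7) = 46; s(8) = 17; s(9) = 19; s(10) = 32.
Since s(10) = s(6) = 32, the sequence is eventually periodic: after a pre-period of length 5 it cycles with period 4.
For j ≥ 6, s(j) depends only on (j - 6) mod 4. (79 - 6) mod 4 = 1, so s(79) = s(7) = 46.

46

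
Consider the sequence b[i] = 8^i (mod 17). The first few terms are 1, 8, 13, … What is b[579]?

2

We have b[0] = 1,  b[1] = 8,  b[2] = 13,  b[3] = 2,  b[4] = 16,  b[5] = 9,  b[6] = 4,  b[7] = 15,  b[8] = 1.
The sequence repeats with period 8.
(579 - 0) mod 8 = 3, so b[579] = b[3] = 2.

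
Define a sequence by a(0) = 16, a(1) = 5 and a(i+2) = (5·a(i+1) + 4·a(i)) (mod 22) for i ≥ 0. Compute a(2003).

a(0) = 16; a(1) = 5; a(2) = 1; a(3) = 3; a(4) = 19; a(5) = 19; a(6) = 17; a(7) = 7; a(8) = 15; a(9) = 15; a(10) = 3; a(11) = 9; a(12) = 13; a(13) = 13; a(14) = 7; a(15) = 21; a(16) = 1; a(17) = 1; a(18) = 9; a(19) = 5; a(20) = 17; a(21) = 17; a(22) = 21; a(23) = 19; a(24) = 3; a(25) = 3; a(26) = 5; a(27) = 15; a(28) = 7; a(29) = 7; a(30) = 19; a(31) = 13; a(32) = 9; a(33) = 9; a(34) = 15; a(35) = 1; a(36) = 21; a(37) = 21; a(38) = 13; a(39) = 17; a(40) = 5; a(41) = 5; a(42) = 1.
Since (a(41), a(42)) = (a(1), a(2)) = (5, 1) (two consecutive terms determine the rest), the sequence is eventually periodic: after a pre-period of length 1 it cycles with period 40.
For i ≥ 1, a(i) depends only on (i - 1) mod 40. (2003 - 1) mod 40 = 2, so a(2003) = a(3) = 3.

3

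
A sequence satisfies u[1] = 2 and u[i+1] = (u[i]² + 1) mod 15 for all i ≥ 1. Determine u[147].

11

We have u[1] = 2; u[2] = 5; u[3] = 11; u[4] = 2.
Since u[4] = u[1] = 2, the sequence is periodic with period 3.
(147 - 1) mod 3 = 2, so u[147] = u[3] = 11.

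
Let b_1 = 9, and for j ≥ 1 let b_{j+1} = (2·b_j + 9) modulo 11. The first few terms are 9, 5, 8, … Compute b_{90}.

0

b_1 = 9; b_2 = 5; b_3 = 8; b_4 = 3; b_5 = 4; b_6 = 6; b_7 = 10; b_8 = 7; b_9 = 1; b_{10} = 0; b_{11} = 9.
The sequence repeats with period 10.
(90 - 1) mod 10 = 9, so b_{90} = b_{10} = 0.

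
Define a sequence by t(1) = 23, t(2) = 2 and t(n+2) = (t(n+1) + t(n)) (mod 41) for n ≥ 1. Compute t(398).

17

Listing terms: t(1) = 23; t(2) = 2; t(3) = 25; t(4) = 27; t(5) = 11; t(6) = 38; t(7) = 8; t(8) = 5; t(9) = 13; t(10) = 18; t(11) = 31; t(12) = 8; t(13) = 39; t(14) = 6; t(15) = 4; t(16) = 10; t(17) = 14; t(18) = 24; t(19) = 38; t(20) = 21; t(21) = 18; t(22) = 39; t(23) = 16; t(24) = 14; t(25) = 30; t(26) = 3; t(27) = 33; t(28) = 36; t(29) = 28; t(30) = 23; t(31) = 10; t(32) = 33; t(33) = 2; t(34) = 35; t(35) = 37; t(36) = 31; t(37) = 27; t(38) = 17; t(39) = 3; t(40) = 20; t(41) = 23; t(42) = 2.
Since (t(41), t(42)) = (t(1), t(2)) = (23, 2) (two consecutive terms determine the rest), the sequence is periodic with period 40.
(398 - 1) mod 40 = 37, so t(398) = t(38) = 17.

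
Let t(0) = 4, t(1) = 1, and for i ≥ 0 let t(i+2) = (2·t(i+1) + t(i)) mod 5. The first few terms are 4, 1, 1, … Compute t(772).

Computing terms: t(0) = 4; t(1) = 1; t(2) = 1; t(3) = 3; t(4) = 2; t(5) = 2; t(6) = 1; t(7) = 4; t(8) = 4; t(9) = 2; t(10) = 3; t(11) = 3; t(12) = 4; t(13) = 1.
Since (t(12), t(13)) = (t(0), t(1)) = (4, 1) (two consecutive terms determine the rest), the sequence is periodic with period 12.
(772 - 0) mod 12 = 4, so t(772) = t(4) = 2.

2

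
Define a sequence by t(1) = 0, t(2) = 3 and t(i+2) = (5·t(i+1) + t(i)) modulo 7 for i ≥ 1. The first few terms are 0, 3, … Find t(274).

t(1) = 0; t(2) = 3; t(3) = 1; t(4) = 1; t(5) = 6; t(6) = 3; t(7) = 0; t(8) = 3.
Since (t(7), t(8)) = (t(1), t(2)) = (0, 3) (two consecutive terms determine the rest), the sequence is periodic with period 6.
(274 - 1) mod 6 = 3, so t(274) = t(4) = 1.

1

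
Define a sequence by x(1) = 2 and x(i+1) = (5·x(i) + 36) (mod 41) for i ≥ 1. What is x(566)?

Listing terms: x(1) = 2,  x(2) = 5,  x(3) = 20,  x(4) = 13,  x(5) = 19,  x(6) = 8,  x(7) = 35,  x(8) = 6,  x(9) = 25,  x(10) = 38,  x(11) = 21,  x(12) = 18,  x(13) = 3,  x(14) = 10,  x(15) = 4,  x(16) = 15,  x(17) = 29,  x(18) = 17,  x(19) = 39,  x(20) = 26,  x(21) = 2.
Since x(21) = x(1) = 2, the sequence is periodic with period 20.
So x(566) = x(1 + ((566-1) mod 20)) = x(6) = 8.

8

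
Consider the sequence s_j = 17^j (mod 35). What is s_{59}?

We have s_1 = 17, s_2 = 9, s_3 = 13, s_4 = 11, s_5 = 12, s_6 = 29, s_7 = 3, s_8 = 16, s_9 = 27, s_{10} = 4, s_{11} = 33, s_{12} = 1, s_{13} = 17.
The sequence repeats with period 12.
So s_{59} = s_{1 + ((59-1) mod 12)} = s_{11} = 33.

33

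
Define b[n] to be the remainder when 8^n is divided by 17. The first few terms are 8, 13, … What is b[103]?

15

Computing terms: b[1] = 8,  b[2] = 13,  b[3] = 2,  b[4] = 16,  b[5] = 9,  b[6] = 4,  b[7] = 15,  b[8] = 1,  b[9] = 8.
The sequence repeats with period 8.
(103 - 1) mod 8 = 6, so b[103] = b[7] = 15.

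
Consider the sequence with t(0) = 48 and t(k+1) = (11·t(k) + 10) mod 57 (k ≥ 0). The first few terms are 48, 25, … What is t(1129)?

Listing terms: t(0) = 48; t(1) = 25; t(2) = 0; t(3) = 10; t(4) = 6; t(5) = 19; t(6) = 48.
Since t(6) = t(0) = 48, the sequence is periodic with period 6.
So t(1129) = t(0 + ((1129-0) mod 6)) = t(1) = 25.

25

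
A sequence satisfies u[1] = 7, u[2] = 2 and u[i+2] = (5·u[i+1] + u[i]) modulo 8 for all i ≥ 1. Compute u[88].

7

Computing terms: u[1] = 7; u[2] = 2; u[3] = 1; u[4] = 7; u[5] = 4; u[6] = 3; u[7] = 3; u[8] = 2; u[9] = 5; u[10] = 3; u[11] = 4; u[12] = 7; u[13] = 7; u[14] = 2.
The sequence repeats with period 12.
(88 - 1) mod 12 = 3, so u[88] = u[4] = 7.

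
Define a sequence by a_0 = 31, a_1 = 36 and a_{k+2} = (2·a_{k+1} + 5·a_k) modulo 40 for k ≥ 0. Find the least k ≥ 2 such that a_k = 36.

9

Computing terms: a_0 = 31,  a_1 = 36,  a_2 = 27,  a_3 = 34,  a_4 = 3,  a_5 = 16,  a_6 = 7,  a_7 = 14,  a_8 = 23,  a_9 = 36,  a_{10} = 27.
Since (a_9, a_{10}) = (a_1, a_2) = (36, 27) (two consecutive terms determine the rest), the sequence is eventually periodic: after a pre-period of length 1 it cycles with period 8.
The value 36 next appears (with k ≥ 2) at a_9.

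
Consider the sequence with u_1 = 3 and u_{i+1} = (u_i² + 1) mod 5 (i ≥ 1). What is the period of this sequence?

Listing terms: u_1 = 3, u_2 = 0, u_3 = 1, u_4 = 2, u_5 = 0.
Since u_5 = u_2 = 0, the sequence is eventually periodic: after a pre-period of length 1 it cycles with period 3.

3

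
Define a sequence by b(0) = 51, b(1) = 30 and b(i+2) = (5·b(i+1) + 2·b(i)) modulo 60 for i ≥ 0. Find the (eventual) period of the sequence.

8

Computing terms: b(0) = 51; b(1) = 30; b(2) = 12; b(3) = 0; b(4) = 24; b(5) = 0; b(6) = 48; b(7) = 0; b(8) = 36; b(9) = 0; b(10) = 12; b(11) = 0.
Since (b(10), b(11)) = (b(2), b(3)) = (12, 0) (two consecutive terms determine the rest), the sequence is eventually periodic: after a pre-period of length 2 it cycles with period 8.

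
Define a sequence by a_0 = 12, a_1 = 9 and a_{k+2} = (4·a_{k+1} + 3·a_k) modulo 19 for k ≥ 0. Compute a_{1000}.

10

We have a_0 = 12, a_1 = 9, a_2 = 15, a_3 = 11, a_4 = 13, a_5 = 9, a_6 = 18, a_7 = 4, a_8 = 13, a_9 = 7, a_{10} = 10, a_{11} = 4, a_{12} = 8, a_{13} = 6, a_{14} = 10, a_{15} = 1, a_{16} = 15, a_{17} = 6, a_{18} = 12, a_{19} = 9.
The sequence repeats with period 18.
So a_{1000} = a_{0 + ((1000-0) mod 18)} = a_{10} = 10.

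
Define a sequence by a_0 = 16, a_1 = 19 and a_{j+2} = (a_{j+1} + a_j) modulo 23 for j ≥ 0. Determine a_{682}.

a_0 = 16,  a_1 = 19,  a_2 = 12,  a_3 = 8,  a_4 = 20,  a_5 = 5,  a_6 = 2,  a_7 = 7,  a_8 = 9,  a_9 = 16,  a_{10} = 2,  a_{11} = 18,  a_{12} = 20,  a_{13} = 15,  a_{14} = 12,  a_{15} = 4,  a_{16} = 16,  a_{17} = 20,  a_{18} = 13,  a_{19} = 10,  a_{20} = 0,  a_{21} = 10,  a_{22} = 10,  a_{23} = 20,  a_{24} = 7,  a_{25} = 4,  a_{26} = 11,  a_{27} = 15,  a_{28} = 3,  a_{29} = 18,  a_{30} = 21,  a_{31} = 16,  a_{32} = 14,  a_{33} = 7,  a_{34} = 21,  a_{35} = 5,  a_{36} = 3,  a_{37} = 8,  a_{38} = 11,  a_{39} = 19,  a_{40} = 7,  a_{41} = 3,  a_{42} = 10,  a_{43} = 13,  a_{44} = 0,  a_{45} = 13,  a_{46} = 13,  a_{47} = 3,  a_{48} = 16,  a_{49} = 19.
The sequence repeats with period 48.
So a_{682} = a_{0 + ((682-0) mod 48)} = a_{10} = 2.

2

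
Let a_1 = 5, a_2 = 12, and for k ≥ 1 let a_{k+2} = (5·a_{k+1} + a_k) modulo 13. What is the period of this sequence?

a_1 = 5,  a_2 = 12,  a_3 = 0,  a_4 = 12,  a_5 = 8,  a_6 = 0,  a_7 = 8,  a_8 = 1,  a_9 = 0,  a_{10} = 1,  a_{11} = 5,  a_{12} = 0,  a_{13} = 5,  a_{14} = 12.
The sequence repeats with period 12.

12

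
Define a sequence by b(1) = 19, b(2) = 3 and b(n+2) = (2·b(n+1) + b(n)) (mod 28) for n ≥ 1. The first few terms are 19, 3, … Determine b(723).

25

Computing terms: b(1) = 19; b(2) = 3; b(3) = 25; b(4) = 25; b(5) = 19; b(6) = 7; b(7) = 5; b(8) = 17; b(9) = 11; b(10) = 11; b(11) = 5; b(12) = 21; b(13) = 19; b(14) = 3.
Since (b(13), b(14)) = (b(1), b(2)) = (19, 3) (two consecutive terms determine the rest), the sequence is periodic with period 12.
(723 - 1) mod 12 = 2, so b(723) = b(3) = 25.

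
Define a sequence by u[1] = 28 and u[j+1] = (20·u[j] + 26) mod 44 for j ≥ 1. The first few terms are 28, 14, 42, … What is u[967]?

Listing terms: u[1] = 28,  u[2] = 14,  u[3] = 42,  u[4] = 30,  u[5] = 10,  u[6] = 6,  u[7] = 14.
Since u[7] = u[2] = 14, the sequence is eventually periodic: after a pre-period of length 1 it cycles with period 5.
For j ≥ 2, u[j] depends only on (j - 2) mod 5. (967 - 2) mod 5 = 0, so u[967] = u[2] = 14.

14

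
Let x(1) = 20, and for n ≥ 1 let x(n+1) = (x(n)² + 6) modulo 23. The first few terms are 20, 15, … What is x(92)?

Listing terms: x(1) = 20; x(2) = 15; x(3) = 1; x(4) = 7; x(5) = 9; x(6) = 18; x(7) = 8; x(8) = 1.
Since x(8) = x(3) = 1, the sequence is eventually periodic: after a pre-period of length 2 it cycles with period 5.
For n ≥ 3, x(n) depends only on (n - 3) mod 5. (92 - 3) mod 5 = 4, so x(92) = x(7) = 8.

8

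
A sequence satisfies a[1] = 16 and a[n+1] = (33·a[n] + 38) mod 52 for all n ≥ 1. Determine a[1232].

Listing terms: a[1] = 16,  a[2] = 46,  a[3] = 48,  a[4] = 10,  a[5] = 4,  a[6] = 14,  a[7] = 32,  a[8] = 2,  a[9] = 0,  a[10] = 38,  a[11] = 44,  a[12] = 34,  a[13] = 16.
Since a[13] = a[1] = 16, the sequence is periodic with period 12.
(1232 - 1) mod 12 = 7, so a[1232] = a[8] = 2.

2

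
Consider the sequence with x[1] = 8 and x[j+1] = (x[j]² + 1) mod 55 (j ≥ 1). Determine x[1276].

Computing terms: x[1] = 8,  x[2] = 10,  x[3] = 46,  x[4] = 27,  x[5] = 15,  x[6] = 6,  x[7] = 37,  x[8] = 50,  x[9] = 26,  x[10] = 17,  x[11] = 15.
Since x[11] = x[5] = 15, the sequence is eventually periodic: after a pre-period of length 4 it cycles with period 6.
For j ≥ 5, x[j] depends only on (j - 5) mod 6. (1276 - 5) mod 6 = 5, so x[1276] = x[10] = 17.

17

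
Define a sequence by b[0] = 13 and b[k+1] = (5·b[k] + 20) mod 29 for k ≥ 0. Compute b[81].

We have b[0] = 13, b[1] = 27, b[2] = 10, b[3] = 12, b[4] = 22, b[5] = 14, b[6] = 3, b[7] = 6, b[8] = 21, b[9] = 9, b[10] = 7, b[11] = 26, b[12] = 5, b[13] = 16, b[14] = 13.
Since b[14] = b[0] = 13, the sequence is periodic with period 14.
So b[81] = b[0 + ((81-0) mod 14)] = b[11] = 26.

26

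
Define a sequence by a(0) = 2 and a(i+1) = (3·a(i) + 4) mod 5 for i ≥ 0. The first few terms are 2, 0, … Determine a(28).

2

Computing terms: a(0) = 2; a(1) = 0; a(2) = 4; a(3) = 1; a(4) = 2.
The sequence repeats with period 4.
So a(28) = a(0 + ((28-0) mod 4)) = a(0) = 2.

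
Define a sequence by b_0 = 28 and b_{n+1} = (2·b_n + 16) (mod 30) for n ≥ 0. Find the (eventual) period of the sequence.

b_0 = 28,  b_1 = 12,  b_2 = 10,  b_3 = 6,  b_4 = 28.
The sequence repeats with period 4.

4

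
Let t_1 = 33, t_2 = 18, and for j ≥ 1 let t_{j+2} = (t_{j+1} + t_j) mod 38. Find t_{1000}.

13

We have t_1 = 33, t_2 = 18, t_3 = 13, t_4 = 31, t_5 = 6, t_6 = 37, t_7 = 5, t_8 = 4, t_9 = 9, t_{10} = 13, t_{11} = 22, t_{12} = 35, t_{13} = 19, t_{14} = 16, t_{15} = 35, t_{16} = 13, t_{17} = 10, t_{18} = 23, t_{19} = 33, t_{20} = 18.
The sequence repeats with period 18.
(1000 - 1) mod 18 = 9, so t_{1000} = t_{10} = 13.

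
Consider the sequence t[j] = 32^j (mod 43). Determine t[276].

41

Computing terms: t[0] = 1; t[1] = 32; t[2] = 35; t[3] = 2; t[4] = 21; t[5] = 27; t[6] = 4; t[7] = 42; t[8] = 11; t[9] = 8; t[10] = 41; t[11] = 22; t[12] = 16; t[13] = 39; t[14] = 1.
The sequence repeats with period 14.
So t[276] = t[0 + ((276-0) mod 14)] = t[10] = 41.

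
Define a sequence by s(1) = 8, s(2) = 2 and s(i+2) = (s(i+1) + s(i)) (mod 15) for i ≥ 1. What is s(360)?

Listing terms: s(1) = 8,  s(2) = 2,  s(3) = 10,  s(4) = 12,  s(5) = 7,  s(6) = 4,  s(7) = 11,  s(8) = 0,  s(9) = 11,  s(10) = 11,  s(11) = 7,  s(12) = 3,  s(13) = 10,  s(14) = 13,  s(15) = 8,  s(16) = 6,  s(17) = 14,  s(18) = 5,  s(19) = 4,  s(20) = 9,  s(21) = 13,  s(22) = 7,  s(23) = 5,  s(24) = 12,  s(25) = 2,  s(26) = 14,  s(27) = 1,  s(28) = 0,  s(29) = 1,  s(30) = 1,  s(31) = 2,  s(32) = 3,  s(33) = 5,  s(34) = 8,  s(35) = 13,  s(36) = 6,  s(37) = 4,  s(38) = 10,  s(39) = 14,  s(40) = 9,  s(41) = 8,  s(42) = 2.
The sequence repeats with period 40.
(360 - 1) mod 40 = 39, so s(360) = s(40) = 9.

9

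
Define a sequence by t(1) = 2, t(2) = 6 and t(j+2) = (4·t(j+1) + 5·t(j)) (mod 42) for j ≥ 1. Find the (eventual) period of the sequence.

6

We have t(1) = 2,  t(2) = 6,  t(3) = 34,  t(4) = 40,  t(5) = 36,  t(6) = 8,  t(7) = 2,  t(8) = 6.
Since (t(7), t(8)) = (t(1), t(2)) = (2, 6) (two consecutive terms determine the rest), the sequence is periodic with period 6.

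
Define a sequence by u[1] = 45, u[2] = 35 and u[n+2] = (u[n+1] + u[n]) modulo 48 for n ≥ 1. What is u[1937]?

We have u[1] = 45, u[2] = 35, u[3] = 32, u[4] = 19, u[5] = 3, u[6] = 22, u[7] = 25, u[8] = 47, u[9] = 24, u[10] = 23, u[11] = 47, u[12] = 22, u[13] = 21, u[14] = 43, u[15] = 16, u[16] = 11, u[17] = 27, u[18] = 38, u[19] = 17, u[20] = 7, u[21] = 24, u[22] = 31, u[23] = 7, u[24] = 38, u[25] = 45, u[26] = 35.
Since (u[25], u[26]) = (u[1], u[2]) = (45, 35) (two consecutive terms determine the rest), the sequence is periodic with period 24.
So u[1937] = u[1 + ((1937-1) mod 24)] = u[17] = 27.

27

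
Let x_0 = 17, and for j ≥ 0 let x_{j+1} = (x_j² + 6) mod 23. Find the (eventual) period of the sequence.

Listing terms: x_0 = 17, x_1 = 19, x_2 = 22, x_3 = 7, x_4 = 9, x_5 = 18, x_6 = 8, x_7 = 1, x_8 = 7.
Since x_8 = x_3 = 7, the sequence is eventually periodic: after a pre-period of length 3 it cycles with period 5.

5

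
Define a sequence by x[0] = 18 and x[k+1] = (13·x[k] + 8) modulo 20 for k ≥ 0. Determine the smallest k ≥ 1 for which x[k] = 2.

Computing terms: x[0] = 18,  x[1] = 2,  x[2] = 14,  x[3] = 10,  x[4] = 18.
The sequence repeats with period 4.
The value 2 first appears (with k ≥ 1) at x[1].

1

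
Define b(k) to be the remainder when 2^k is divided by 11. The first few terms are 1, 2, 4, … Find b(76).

b(0) = 1, b(1) = 2, b(2) = 4, b(3) = 8, b(4) = 5, b(5) = 10, b(6) = 9, b(7) = 7, b(8) = 3, b(9) = 6, b(10) = 1.
The sequence repeats with period 10.
(76 - 0) mod 10 = 6, so b(76) = b(6) = 9.

9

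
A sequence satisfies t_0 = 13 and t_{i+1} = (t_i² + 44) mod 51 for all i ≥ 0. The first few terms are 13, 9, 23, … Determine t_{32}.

11

Listing terms: t_0 = 13; t_1 = 9; t_2 = 23; t_3 = 12; t_4 = 35; t_5 = 45; t_6 = 29; t_7 = 18; t_8 = 11; t_9 = 12.
Since t_9 = t_3 = 12, the sequence is eventually periodic: after a pre-period of length 3 it cycles with period 6.
For i ≥ 3, t_i depends only on (i - 3) mod 6. (32 - 3) mod 6 = 5, so t_{32} = t_8 = 11.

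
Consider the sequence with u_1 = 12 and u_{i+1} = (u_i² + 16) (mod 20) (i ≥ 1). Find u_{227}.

Computing terms: u_1 = 12; u_2 = 0; u_3 = 16; u_4 = 12.
The sequence repeats with period 3.
So u_{227} = u_{1 + ((227-1) mod 3)} = u_2 = 0.

0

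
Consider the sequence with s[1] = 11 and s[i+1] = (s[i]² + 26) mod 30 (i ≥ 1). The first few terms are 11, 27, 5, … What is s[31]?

Listing terms: s[1] = 11, s[2] = 27, s[3] = 5, s[4] = 21, s[5] = 17, s[6] = 15, s[7] = 11.
Since s[7] = s[1] = 11, the sequence is periodic with period 6.
(31 - 1) mod 6 = 0, so s[31] = s[1] = 11.

11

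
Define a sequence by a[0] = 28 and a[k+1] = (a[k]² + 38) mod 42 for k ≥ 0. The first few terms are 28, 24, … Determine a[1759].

24

Computing terms: a[0] = 28, a[1] = 24, a[2] = 26, a[3] = 0, a[4] = 38, a[5] = 12, a[6] = 14, a[7] = 24.
Since a[7] = a[1] = 24, the sequence is eventually periodic: after a pre-period of length 1 it cycles with period 6.
For k ≥ 1, a[k] depends only on (k - 1) mod 6. (1759 - 1) mod 6 = 0, so a[1759] = a[1] = 24.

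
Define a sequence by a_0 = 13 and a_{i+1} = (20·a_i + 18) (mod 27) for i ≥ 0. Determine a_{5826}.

4

Listing terms: a_0 = 13, a_1 = 8, a_2 = 16, a_3 = 14, a_4 = 1, a_5 = 11, a_6 = 22, a_7 = 26, a_8 = 25, a_9 = 5, a_{10} = 10, a_{11} = 2, a_{12} = 4, a_{13} = 17, a_{14} = 7, a_{15} = 23, a_{16} = 19, a_{17} = 20, a_{18} = 13.
Since a_{18} = a_0 = 13, the sequence is periodic with period 18.
(5826 - 0) mod 18 = 12, so a_{5826} = a_{12} = 4.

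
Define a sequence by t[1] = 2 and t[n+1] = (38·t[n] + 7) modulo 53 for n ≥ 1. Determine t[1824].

Listing terms: t[1] = 2; t[2] = 30; t[3] = 34; t[4] = 27; t[5] = 26; t[6] = 41; t[7] = 28; t[8] = 11; t[9] = 1; t[10] = 45; t[11] = 21; t[12] = 10; t[13] = 16; t[14] = 32; t[15] = 4; t[16] = 0; t[17] = 7; t[18] = 8; t[19] = 46; t[20] = 6; t[21] = 23; t[22] = 33; t[23] = 42; t[24] = 13; t[25] = 24; t[26] = 18; t[27] = 2.
Since t[27] = t[1] = 2, the sequence is periodic with period 26.
(1824 - 1) mod 26 = 3, so t[1824] = t[4] = 27.

27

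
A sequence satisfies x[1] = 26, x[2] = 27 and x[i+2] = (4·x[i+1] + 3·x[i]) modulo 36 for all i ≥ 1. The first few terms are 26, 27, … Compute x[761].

6

Listing terms: x[1] = 26; x[2] = 27; x[3] = 6; x[4] = 33; x[5] = 6; x[6] = 15; x[7] = 6; x[8] = 33.
Since (x[7], x[8]) = (x[3], x[4]) = (6, 33) (two consecutive terms determine the rest), the sequence is eventually periodic: after a pre-period of length 2 it cycles with period 4.
For i ≥ 3, x[i] depends only on (i - 3) mod 4. (761 - 3) mod 4 = 2, so x[761] = x[5] = 6.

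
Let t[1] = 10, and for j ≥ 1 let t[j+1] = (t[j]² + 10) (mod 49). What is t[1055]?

12

Computing terms: t[1] = 10; t[2] = 12; t[3] = 7; t[4] = 10.
The sequence repeats with period 3.
So t[1055] = t[1 + ((1055-1) mod 3)] = t[2] = 12.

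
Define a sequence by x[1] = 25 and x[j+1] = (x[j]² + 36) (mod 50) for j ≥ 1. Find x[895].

35

x[1] = 25, x[2] = 11, x[3] = 7, x[4] = 35, x[5] = 11.
Since x[5] = x[2] = 11, the sequence is eventually periodic: after a pre-period of length 1 it cycles with period 3.
For j ≥ 2, x[j] depends only on (j - 2) mod 3. (895 - 2) mod 3 = 2, so x[895] = x[4] = 35.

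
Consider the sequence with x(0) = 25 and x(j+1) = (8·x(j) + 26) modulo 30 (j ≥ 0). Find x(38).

4

We have x(0) = 25; x(1) = 16; x(2) = 4; x(3) = 28; x(4) = 10; x(5) = 16.
Since x(5) = x(1) = 16, the sequence is eventually periodic: after a pre-period of length 1 it cycles with period 4.
For j ≥ 1, x(j) depends only on (j - 1) mod 4. (38 - 1) mod 4 = 1, so x(38) = x(2) = 4.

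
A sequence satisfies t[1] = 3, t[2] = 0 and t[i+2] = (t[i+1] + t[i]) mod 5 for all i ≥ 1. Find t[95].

Computing terms: t[1] = 3,  t[2] = 0,  t[3] = 3,  t[4] = 3,  t[5] = 1,  t[6] = 4,  t[7] = 0,  t[8] = 4,  t[9] = 4,  t[10] = 3,  t[11] = 2,  t[12] = 0,  t[13] = 2,  t[14] = 2,  t[15] = 4,  t[16] = 1,  t[17] = 0,  t[18] = 1,  t[19] = 1,  t[20] = 2,  t[21] = 3,  t[22] = 0.
The sequence repeats with period 20.
So t[95] = t[1 + ((95-1) mod 20)] = t[15] = 4.

4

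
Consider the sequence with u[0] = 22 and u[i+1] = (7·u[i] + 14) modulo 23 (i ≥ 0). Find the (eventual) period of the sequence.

We have u[0] = 22,  u[1] = 7,  u[2] = 17,  u[3] = 18,  u[4] = 2,  u[5] = 5,  u[6] = 3,  u[7] = 12,  u[8] = 6,  u[9] = 10,  u[10] = 15,  u[11] = 4,  u[12] = 19,  u[13] = 9,  u[14] = 8,  u[15] = 1,  u[16] = 21,  u[17] = 0,  u[18] = 14,  u[19] = 20,  u[20] = 16,  u[21] = 11,  u[22] = 22.
The sequence repeats with period 22.

22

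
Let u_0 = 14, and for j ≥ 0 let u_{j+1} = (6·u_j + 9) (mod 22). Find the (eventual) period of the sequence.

Listing terms: u_0 = 14,  u_1 = 5,  u_2 = 17,  u_3 = 1,  u_4 = 15,  u_5 = 11,  u_6 = 9,  u_7 = 19,  u_8 = 13,  u_9 = 21,  u_{10} = 3,  u_{11} = 5.
Since u_{11} = u_1 = 5, the sequence is eventually periodic: after a pre-period of length 1 it cycles with period 10.

10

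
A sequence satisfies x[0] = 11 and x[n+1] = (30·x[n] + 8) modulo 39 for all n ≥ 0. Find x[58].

38

We have x[0] = 11; x[1] = 26; x[2] = 8; x[3] = 14; x[4] = 38; x[5] = 17; x[6] = 11.
The sequence repeats with period 6.
So x[58] = x[0 + ((58-0) mod 6)] = x[4] = 38.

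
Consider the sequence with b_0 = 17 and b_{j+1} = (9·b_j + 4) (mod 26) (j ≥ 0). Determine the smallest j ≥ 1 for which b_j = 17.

3

We have b_0 = 17, b_1 = 1, b_2 = 13, b_3 = 17.
Since b_3 = b_0 = 17, the sequence is periodic with period 3.
The value 17 next appears (with j ≥ 1) at b_3.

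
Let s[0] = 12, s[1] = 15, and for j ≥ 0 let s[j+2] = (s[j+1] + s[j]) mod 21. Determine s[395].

s[0] = 12; s[1] = 15; s[2] = 6; s[3] = 0; s[4] = 6; s[5] = 6; s[6] = 12; s[7] = 18; s[8] = 9; s[9] = 6; s[10] = 15; s[11] = 0; s[12] = 15; s[13] = 15; s[14] = 9; s[15] = 3; s[16] = 12; s[17] = 15.
The sequence repeats with period 16.
So s[395] = s[0 + ((395-0) mod 16)] = s[11] = 0.

0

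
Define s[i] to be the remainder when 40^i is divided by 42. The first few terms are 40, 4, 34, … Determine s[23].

10

Computing terms: s[1] = 40; s[2] = 4; s[3] = 34; s[4] = 16; s[5] = 10; s[6] = 22; s[7] = 40.
The sequence repeats with period 6.
So s[23] = s[1 + ((23-1) mod 6)] = s[5] = 10.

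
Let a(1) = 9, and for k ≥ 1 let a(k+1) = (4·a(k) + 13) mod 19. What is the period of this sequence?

9

a(1) = 9; a(2) = 11; a(3) = 0; a(4) = 13; a(5) = 8; a(6) = 7; a(7) = 3; a(8) = 6; a(9) = 18; a(10) = 9.
The sequence repeats with period 9.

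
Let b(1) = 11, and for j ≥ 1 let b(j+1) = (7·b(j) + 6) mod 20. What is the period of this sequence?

4

We have b(1) = 11; b(2) = 3; b(3) = 7; b(4) = 15; b(5) = 11.
Since b(5) = b(1) = 11, the sequence is periodic with period 4.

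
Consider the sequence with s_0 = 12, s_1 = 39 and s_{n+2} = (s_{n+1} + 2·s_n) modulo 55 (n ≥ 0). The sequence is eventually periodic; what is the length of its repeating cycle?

20

Listing terms: s_0 = 12, s_1 = 39, s_2 = 8, s_3 = 31, s_4 = 47, s_5 = 54, s_6 = 38, s_7 = 36, s_8 = 2, s_9 = 19, s_{10} = 23, s_{11} = 6, s_{12} = 52, s_{13} = 9, s_{14} = 3, s_{15} = 21, s_{16} = 27, s_{17} = 14, s_{18} = 13, s_{19} = 41, s_{20} = 12, s_{21} = 39.
The sequence repeats with period 20.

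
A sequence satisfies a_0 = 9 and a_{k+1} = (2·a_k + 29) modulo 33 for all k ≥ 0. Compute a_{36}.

27

Listing terms: a_0 = 9; a_1 = 14; a_2 = 24; a_3 = 11; a_4 = 18; a_5 = 32; a_6 = 27; a_7 = 17; a_8 = 30; a_9 = 23; a_{10} = 9.
Since a_{10} = a_0 = 9, the sequence is periodic with period 10.
(36 - 0) mod 10 = 6, so a_{36} = a_6 = 27.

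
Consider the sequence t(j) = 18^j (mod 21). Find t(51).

15

Computing terms: t(0) = 1, t(1) = 18, t(2) = 9, t(3) = 15, t(4) = 18.
Since t(4) = t(1) = 18, the sequence is eventually periodic: after a pre-period of length 1 it cycles with period 3.
For j ≥ 1, t(j) depends only on (j - 1) mod 3. (51 - 1) mod 3 = 2, so t(51) = t(3) = 15.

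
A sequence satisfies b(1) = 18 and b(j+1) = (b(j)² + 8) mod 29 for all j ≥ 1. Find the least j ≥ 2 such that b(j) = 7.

5

Listing terms: b(1) = 18,  b(2) = 13,  b(3) = 3,  b(4) = 17,  b(5) = 7,  b(6) = 28,  b(7) = 9,  b(8) = 2,  b(9) = 12,  b(10) = 7.
Since b(10) = b(5) = 7, the sequence is eventually periodic: after a pre-period of length 4 it cycles with period 5.
The value 7 first appears (with j ≥ 2) at b(5).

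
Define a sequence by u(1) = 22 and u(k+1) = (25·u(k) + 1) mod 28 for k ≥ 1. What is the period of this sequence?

Computing terms: u(1) = 22; u(2) = 19; u(3) = 0; u(4) = 1; u(5) = 26; u(6) = 7; u(7) = 8; u(8) = 5; u(9) = 14; u(10) = 15; u(11) = 12; u(12) = 21; u(13) = 22.
Since u(13) = u(1) = 22, the sequence is periodic with period 12.

12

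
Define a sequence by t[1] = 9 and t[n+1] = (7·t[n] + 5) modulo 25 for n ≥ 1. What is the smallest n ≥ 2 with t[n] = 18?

t[1] = 9, t[2] = 18, t[3] = 6, t[4] = 22, t[5] = 9.
The sequence repeats with period 4.
The value 18 first appears (with n ≥ 2) at t[2].

2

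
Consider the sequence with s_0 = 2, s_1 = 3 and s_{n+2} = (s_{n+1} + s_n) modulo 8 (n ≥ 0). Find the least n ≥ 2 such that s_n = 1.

s_0 = 2, s_1 = 3, s_2 = 5, s_3 = 0, s_4 = 5, s_5 = 5, s_6 = 2, s_7 = 7, s_8 = 1, s_9 = 0, s_{10} = 1, s_{11} = 1, s_{12} = 2, s_{13} = 3.
Since (s_{12}, s_{13}) = (s_0, s_1) = (2, 3) (two consecutive terms determine the rest), the sequence is periodic with period 12.
The value 1 first appears (with n ≥ 2) at s_8.

8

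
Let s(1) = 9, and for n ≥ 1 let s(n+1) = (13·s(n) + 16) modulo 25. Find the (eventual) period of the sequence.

20

We have s(1) = 9,  s(2) = 8,  s(3) = 20,  s(4) = 1,  s(5) = 4,  s(6) = 18,  s(7) = 0,  s(8) = 16,  s(9) = 24,  s(10) = 3,  s(11) = 5,  s(12) = 6,  s(13) = 19,  s(14) = 13,  s(15) = 10,  s(16) = 21,  s(17) = 14,  s(18) = 23,  s(19) = 15,  s(20) = 11,  s(21) = 9.
The sequence repeats with period 20.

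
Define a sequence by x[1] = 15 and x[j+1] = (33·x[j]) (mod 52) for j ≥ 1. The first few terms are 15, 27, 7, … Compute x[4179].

7

We have x[1] = 15, x[2] = 27, x[3] = 7, x[4] = 23, x[5] = 31, x[6] = 35, x[7] = 11, x[8] = 51, x[9] = 19, x[10] = 3, x[11] = 47, x[12] = 43, x[13] = 15.
Since x[13] = x[1] = 15, the sequence is periodic with period 12.
So x[4179] = x[1 + ((4179-1) mod 12)] = x[3] = 7.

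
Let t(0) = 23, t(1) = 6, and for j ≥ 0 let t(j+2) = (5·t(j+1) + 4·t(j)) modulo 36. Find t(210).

2

Computing terms: t(0) = 23,  t(1) = 6,  t(2) = 14,  t(3) = 22,  t(4) = 22,  t(5) = 18,  t(6) = 34,  t(7) = 26,  t(8) = 14,  t(9) = 30,  t(10) = 26,  t(11) = 34,  t(12) = 22,  t(13) = 30,  t(14) = 22,  t(15) = 14,  t(16) = 14,  t(17) = 18,  t(18) = 2,  t(19) = 10,  t(20) = 22,  t(21) = 6,  t(22) = 10,  t(23) = 2,  t(24) = 14,  t(25) = 6,  t(26) = 14.
Since (t(25), t(26)) = (t(1), t(2)) = (6, 14) (two consecutive terms determine the rest), the sequence is eventually periodic: after a pre-period of length 1 it cycles with period 24.
For j ≥ 1, t(j) depends only on (j - 1) mod 24. (210 - 1) mod 24 = 17, so t(210) = t(18) = 2.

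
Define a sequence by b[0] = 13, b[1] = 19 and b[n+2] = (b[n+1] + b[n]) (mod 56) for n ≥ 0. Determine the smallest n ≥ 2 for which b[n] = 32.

We have b[0] = 13, b[1] = 19, b[2] = 32, b[3] = 51, b[4] = 27, b[5] = 22, b[6] = 49, b[7] = 15, b[8] = 8, b[9] = 23, b[10] = 31, b[11] = 54, b[12] = 29, b[13] = 27, b[14] = 0, b[15] = 27, b[16] = 27, b[17] = 54, b[18] = 25, b[19] = 23, b[20] = 48, b[21] = 15, b[22] = 7, b[23] = 22, b[24] = 29, b[25] = 51, b[26] = 24, b[27] = 19, b[28] = 43, b[29] = 6, b[30] = 49, b[31] = 55, b[32] = 48, b[33] = 47, b[34] = 39, b[35] = 30, b[36] = 13, b[37] = 43, b[38] = 0, b[39] = 43, b[40] = 43, b[41] = 30, b[42] = 17, b[43] = 47, b[44] = 8, b[45] = 55, b[46] = 7, b[47] = 6, b[48] = 13, b[49] = 19.
The sequence repeats with period 48.
The value 32 first appears (with n ≥ 2) at b[2].

2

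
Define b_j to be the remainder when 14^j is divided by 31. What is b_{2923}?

28

Computing terms: b_0 = 1, b_1 = 14, b_2 = 10, b_3 = 16, b_4 = 7, b_5 = 5, b_6 = 8, b_7 = 19, b_8 = 18, b_9 = 4, b_{10} = 25, b_{11} = 9, b_{12} = 2, b_{13} = 28, b_{14} = 20, b_{15} = 1.
The sequence repeats with period 15.
(2923 - 0) mod 15 = 13, so b_{2923} = b_{13} = 28.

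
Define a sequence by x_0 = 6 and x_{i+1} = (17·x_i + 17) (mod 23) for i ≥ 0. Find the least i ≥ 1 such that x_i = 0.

We have x_0 = 6,  x_1 = 4,  x_2 = 16,  x_3 = 13,  x_4 = 8,  x_5 = 15,  x_6 = 19,  x_7 = 18,  x_8 = 1,  x_9 = 11,  x_{10} = 20,  x_{11} = 12,  x_{12} = 14,  x_{13} = 2,  x_{14} = 5,  x_{15} = 10,  x_{16} = 3,  x_{17} = 22,  x_{18} = 0,  x_{19} = 17,  x_{20} = 7,  x_{21} = 21,  x_{22} = 6.
The sequence repeats with period 22.
The value 0 first appears (with i ≥ 1) at x_{18}.

18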